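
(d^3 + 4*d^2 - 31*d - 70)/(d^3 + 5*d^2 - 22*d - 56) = (d - 5)/(d - 4)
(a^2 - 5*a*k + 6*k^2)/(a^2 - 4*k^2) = (a - 3*k)/(a + 2*k)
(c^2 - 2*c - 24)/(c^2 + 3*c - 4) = (c - 6)/(c - 1)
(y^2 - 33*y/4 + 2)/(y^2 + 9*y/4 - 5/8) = 2*(y - 8)/(2*y + 5)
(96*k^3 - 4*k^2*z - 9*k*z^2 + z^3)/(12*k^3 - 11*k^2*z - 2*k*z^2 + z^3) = (-8*k + z)/(-k + z)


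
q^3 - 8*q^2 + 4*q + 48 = (q - 6)*(q - 4)*(q + 2)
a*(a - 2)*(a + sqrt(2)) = a^3 - 2*a^2 + sqrt(2)*a^2 - 2*sqrt(2)*a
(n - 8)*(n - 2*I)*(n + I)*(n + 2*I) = n^4 - 8*n^3 + I*n^3 + 4*n^2 - 8*I*n^2 - 32*n + 4*I*n - 32*I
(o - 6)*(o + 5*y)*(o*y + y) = o^3*y + 5*o^2*y^2 - 5*o^2*y - 25*o*y^2 - 6*o*y - 30*y^2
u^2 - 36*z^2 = (u - 6*z)*(u + 6*z)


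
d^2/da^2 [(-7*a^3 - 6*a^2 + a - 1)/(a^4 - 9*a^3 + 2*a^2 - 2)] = 2*(-7*a^9 - 18*a^8 + 210*a^7 - 682*a^6 + 216*a^5 + 54*a^4 + 896*a^3 - 204*a^2 - 18*a - 28)/(a^12 - 27*a^11 + 249*a^10 - 837*a^9 + 492*a^8 - 502*a^6 + 216*a^5 - 12*a^4 - 108*a^3 + 24*a^2 - 8)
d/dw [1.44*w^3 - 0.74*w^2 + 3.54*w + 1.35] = 4.32*w^2 - 1.48*w + 3.54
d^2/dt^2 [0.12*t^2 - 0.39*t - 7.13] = 0.240000000000000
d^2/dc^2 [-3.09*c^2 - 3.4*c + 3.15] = -6.18000000000000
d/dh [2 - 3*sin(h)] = -3*cos(h)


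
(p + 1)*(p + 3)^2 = p^3 + 7*p^2 + 15*p + 9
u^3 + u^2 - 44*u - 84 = (u - 7)*(u + 2)*(u + 6)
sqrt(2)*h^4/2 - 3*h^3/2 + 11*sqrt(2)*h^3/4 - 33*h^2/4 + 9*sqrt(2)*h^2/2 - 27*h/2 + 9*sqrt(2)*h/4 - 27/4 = (h + 3/2)*(h + 3)*(h - 3*sqrt(2)/2)*(sqrt(2)*h/2 + sqrt(2)/2)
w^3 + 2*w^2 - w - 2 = (w - 1)*(w + 1)*(w + 2)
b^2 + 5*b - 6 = (b - 1)*(b + 6)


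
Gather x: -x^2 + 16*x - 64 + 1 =-x^2 + 16*x - 63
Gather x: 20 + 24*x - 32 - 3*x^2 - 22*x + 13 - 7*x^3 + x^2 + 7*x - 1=-7*x^3 - 2*x^2 + 9*x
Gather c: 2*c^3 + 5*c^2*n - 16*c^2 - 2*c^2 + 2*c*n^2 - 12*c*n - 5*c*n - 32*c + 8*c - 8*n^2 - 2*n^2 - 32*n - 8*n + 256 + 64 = 2*c^3 + c^2*(5*n - 18) + c*(2*n^2 - 17*n - 24) - 10*n^2 - 40*n + 320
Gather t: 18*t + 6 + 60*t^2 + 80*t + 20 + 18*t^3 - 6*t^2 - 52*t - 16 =18*t^3 + 54*t^2 + 46*t + 10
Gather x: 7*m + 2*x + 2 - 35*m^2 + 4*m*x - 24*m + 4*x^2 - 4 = -35*m^2 - 17*m + 4*x^2 + x*(4*m + 2) - 2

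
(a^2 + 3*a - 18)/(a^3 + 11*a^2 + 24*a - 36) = (a - 3)/(a^2 + 5*a - 6)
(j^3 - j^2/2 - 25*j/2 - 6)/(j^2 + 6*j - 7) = (2*j^3 - j^2 - 25*j - 12)/(2*(j^2 + 6*j - 7))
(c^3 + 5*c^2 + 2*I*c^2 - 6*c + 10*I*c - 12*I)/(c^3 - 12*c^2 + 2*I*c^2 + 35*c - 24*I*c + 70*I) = (c^2 + 5*c - 6)/(c^2 - 12*c + 35)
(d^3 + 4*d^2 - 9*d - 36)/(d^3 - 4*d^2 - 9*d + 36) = (d + 4)/(d - 4)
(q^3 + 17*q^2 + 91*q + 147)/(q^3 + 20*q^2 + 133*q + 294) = (q + 3)/(q + 6)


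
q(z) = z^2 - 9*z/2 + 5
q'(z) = 2*z - 9/2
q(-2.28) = 20.46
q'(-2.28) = -9.06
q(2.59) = 0.05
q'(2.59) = 0.68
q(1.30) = 0.84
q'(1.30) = -1.90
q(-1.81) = 16.42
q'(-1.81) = -8.12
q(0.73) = 2.25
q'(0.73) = -3.04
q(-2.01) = 18.09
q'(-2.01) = -8.52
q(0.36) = 3.51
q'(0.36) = -3.78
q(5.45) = 10.18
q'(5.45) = 6.40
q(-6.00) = 68.00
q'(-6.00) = -16.50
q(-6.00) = 68.00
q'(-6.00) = -16.50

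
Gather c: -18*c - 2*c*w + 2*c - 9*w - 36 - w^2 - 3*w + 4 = c*(-2*w - 16) - w^2 - 12*w - 32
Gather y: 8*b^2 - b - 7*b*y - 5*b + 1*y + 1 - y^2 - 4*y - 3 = 8*b^2 - 6*b - y^2 + y*(-7*b - 3) - 2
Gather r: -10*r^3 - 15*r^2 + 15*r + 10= -10*r^3 - 15*r^2 + 15*r + 10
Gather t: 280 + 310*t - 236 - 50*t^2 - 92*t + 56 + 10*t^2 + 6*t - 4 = -40*t^2 + 224*t + 96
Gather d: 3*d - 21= 3*d - 21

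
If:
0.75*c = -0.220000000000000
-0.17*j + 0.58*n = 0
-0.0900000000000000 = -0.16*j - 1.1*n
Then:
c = -0.29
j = 0.19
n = 0.05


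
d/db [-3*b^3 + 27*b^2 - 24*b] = -9*b^2 + 54*b - 24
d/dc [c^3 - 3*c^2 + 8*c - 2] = 3*c^2 - 6*c + 8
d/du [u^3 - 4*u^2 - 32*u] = 3*u^2 - 8*u - 32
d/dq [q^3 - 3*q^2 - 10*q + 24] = 3*q^2 - 6*q - 10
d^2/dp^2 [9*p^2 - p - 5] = 18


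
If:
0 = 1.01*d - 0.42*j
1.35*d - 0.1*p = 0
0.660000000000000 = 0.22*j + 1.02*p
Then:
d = 0.05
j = 0.11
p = 0.62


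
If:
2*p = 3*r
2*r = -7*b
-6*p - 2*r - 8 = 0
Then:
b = 16/77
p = -12/11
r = -8/11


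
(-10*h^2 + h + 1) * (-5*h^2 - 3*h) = 50*h^4 + 25*h^3 - 8*h^2 - 3*h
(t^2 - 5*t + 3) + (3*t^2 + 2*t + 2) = 4*t^2 - 3*t + 5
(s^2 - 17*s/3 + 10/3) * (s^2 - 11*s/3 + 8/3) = s^4 - 28*s^3/3 + 241*s^2/9 - 82*s/3 + 80/9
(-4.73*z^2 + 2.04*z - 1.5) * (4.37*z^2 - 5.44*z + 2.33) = -20.6701*z^4 + 34.646*z^3 - 28.6735*z^2 + 12.9132*z - 3.495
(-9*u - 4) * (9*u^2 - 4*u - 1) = -81*u^3 + 25*u + 4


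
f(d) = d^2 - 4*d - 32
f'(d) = 2*d - 4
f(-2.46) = -16.11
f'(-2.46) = -8.92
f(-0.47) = -29.90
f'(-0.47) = -4.94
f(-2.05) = -19.60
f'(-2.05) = -8.10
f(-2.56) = -15.21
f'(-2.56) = -9.12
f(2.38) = -35.86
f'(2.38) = 0.76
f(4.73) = -28.55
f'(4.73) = 5.46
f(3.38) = -34.10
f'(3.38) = 2.76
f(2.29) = -35.92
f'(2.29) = 0.58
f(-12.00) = 160.00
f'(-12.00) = -28.00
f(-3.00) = -11.00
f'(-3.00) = -10.00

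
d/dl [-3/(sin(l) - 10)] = 3*cos(l)/(sin(l) - 10)^2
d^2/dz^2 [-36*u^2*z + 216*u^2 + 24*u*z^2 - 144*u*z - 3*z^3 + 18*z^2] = 48*u - 18*z + 36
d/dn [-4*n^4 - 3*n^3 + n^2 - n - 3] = -16*n^3 - 9*n^2 + 2*n - 1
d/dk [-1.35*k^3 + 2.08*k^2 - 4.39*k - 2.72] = -4.05*k^2 + 4.16*k - 4.39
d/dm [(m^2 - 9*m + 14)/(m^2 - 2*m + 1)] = (7*m - 19)/(m^3 - 3*m^2 + 3*m - 1)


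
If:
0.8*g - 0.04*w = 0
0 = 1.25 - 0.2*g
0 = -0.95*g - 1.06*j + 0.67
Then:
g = 6.25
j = -4.97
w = 125.00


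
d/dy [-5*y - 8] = -5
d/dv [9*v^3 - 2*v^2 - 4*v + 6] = 27*v^2 - 4*v - 4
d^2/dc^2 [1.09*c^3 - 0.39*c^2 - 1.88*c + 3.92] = 6.54*c - 0.78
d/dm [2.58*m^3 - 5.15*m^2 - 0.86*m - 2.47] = 7.74*m^2 - 10.3*m - 0.86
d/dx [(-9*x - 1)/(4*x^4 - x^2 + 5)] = (-36*x^4 + 9*x^2 + 2*x*(9*x + 1)*(8*x^2 - 1) - 45)/(4*x^4 - x^2 + 5)^2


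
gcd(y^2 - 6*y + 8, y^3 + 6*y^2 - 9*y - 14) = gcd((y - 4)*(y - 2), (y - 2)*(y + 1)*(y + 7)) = y - 2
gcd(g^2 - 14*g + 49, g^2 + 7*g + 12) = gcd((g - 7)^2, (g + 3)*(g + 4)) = 1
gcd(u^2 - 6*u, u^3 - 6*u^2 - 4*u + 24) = u - 6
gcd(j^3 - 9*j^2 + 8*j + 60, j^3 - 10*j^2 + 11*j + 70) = j^2 - 3*j - 10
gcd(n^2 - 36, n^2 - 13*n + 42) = n - 6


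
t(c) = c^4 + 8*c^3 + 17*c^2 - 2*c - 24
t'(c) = 4*c^3 + 24*c^2 + 34*c - 2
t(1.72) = 72.31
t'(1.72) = 147.84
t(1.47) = 39.88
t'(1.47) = 112.55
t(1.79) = 83.04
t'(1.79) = 158.70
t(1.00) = 0.00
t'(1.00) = 60.00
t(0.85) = -7.98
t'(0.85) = 46.70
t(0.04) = -24.05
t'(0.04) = -0.60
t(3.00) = 420.00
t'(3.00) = 424.00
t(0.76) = -11.86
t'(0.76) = 39.46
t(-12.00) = 9360.00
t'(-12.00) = -3866.00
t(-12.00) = 9360.00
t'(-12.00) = -3866.00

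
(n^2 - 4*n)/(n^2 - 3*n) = (n - 4)/(n - 3)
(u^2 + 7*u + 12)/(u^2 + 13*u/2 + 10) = 2*(u + 3)/(2*u + 5)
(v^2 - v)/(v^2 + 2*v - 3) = v/(v + 3)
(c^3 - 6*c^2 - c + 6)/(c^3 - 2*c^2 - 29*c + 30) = (c + 1)/(c + 5)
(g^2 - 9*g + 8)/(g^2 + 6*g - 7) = (g - 8)/(g + 7)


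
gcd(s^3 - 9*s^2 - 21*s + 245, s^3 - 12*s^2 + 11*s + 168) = s - 7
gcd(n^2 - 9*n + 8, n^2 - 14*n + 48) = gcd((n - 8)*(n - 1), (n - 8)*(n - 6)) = n - 8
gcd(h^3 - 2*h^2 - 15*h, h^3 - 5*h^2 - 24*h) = h^2 + 3*h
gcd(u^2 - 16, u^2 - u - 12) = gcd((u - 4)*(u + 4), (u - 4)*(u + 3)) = u - 4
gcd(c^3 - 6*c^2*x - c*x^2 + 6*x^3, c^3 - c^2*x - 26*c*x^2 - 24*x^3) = -c^2 + 5*c*x + 6*x^2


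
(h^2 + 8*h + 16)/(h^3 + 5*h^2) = (h^2 + 8*h + 16)/(h^2*(h + 5))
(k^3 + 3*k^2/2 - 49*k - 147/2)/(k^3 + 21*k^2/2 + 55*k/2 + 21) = (k - 7)/(k + 2)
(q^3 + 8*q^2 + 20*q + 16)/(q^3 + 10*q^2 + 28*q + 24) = (q + 4)/(q + 6)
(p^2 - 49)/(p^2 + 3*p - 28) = (p - 7)/(p - 4)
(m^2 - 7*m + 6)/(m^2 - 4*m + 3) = (m - 6)/(m - 3)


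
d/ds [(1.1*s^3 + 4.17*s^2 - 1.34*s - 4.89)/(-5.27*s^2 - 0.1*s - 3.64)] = (-5.797*s^4 - 0.219999999999999*s^3 - 19.4908*s^2 - 81.8982*s + 4.3886)/(27.7729*s^4 + 1.054*s^3 + 38.3756*s^2 + 0.728*s + 13.2496)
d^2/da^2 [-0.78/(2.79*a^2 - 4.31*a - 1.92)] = (-12.143196*a^2 + 18.758844*a + 0.78*(5.58*a - 4.31)*(11.16*a - 8.62) + 8.356608)/(-2.79*a^2 + 4.31*a + 1.92)^3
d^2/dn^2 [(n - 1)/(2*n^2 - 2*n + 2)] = ((2 - 3*n)*(n^2 - n + 1) + (n - 1)*(2*n - 1)^2)/(n^2 - n + 1)^3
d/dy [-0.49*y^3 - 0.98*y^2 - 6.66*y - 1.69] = -1.47*y^2 - 1.96*y - 6.66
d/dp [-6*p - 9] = -6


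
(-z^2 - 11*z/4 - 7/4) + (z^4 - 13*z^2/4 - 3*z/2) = z^4 - 17*z^2/4 - 17*z/4 - 7/4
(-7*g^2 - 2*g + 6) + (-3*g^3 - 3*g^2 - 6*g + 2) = -3*g^3 - 10*g^2 - 8*g + 8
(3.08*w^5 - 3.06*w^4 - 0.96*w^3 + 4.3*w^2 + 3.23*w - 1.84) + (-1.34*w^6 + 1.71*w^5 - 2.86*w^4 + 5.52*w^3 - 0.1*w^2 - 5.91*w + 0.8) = -1.34*w^6 + 4.79*w^5 - 5.92*w^4 + 4.56*w^3 + 4.2*w^2 - 2.68*w - 1.04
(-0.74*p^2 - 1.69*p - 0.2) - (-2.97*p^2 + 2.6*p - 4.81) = 2.23*p^2 - 4.29*p + 4.61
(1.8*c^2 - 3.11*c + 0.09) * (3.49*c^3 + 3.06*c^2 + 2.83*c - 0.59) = 6.282*c^5 - 5.3459*c^4 - 4.1085*c^3 - 9.5879*c^2 + 2.0896*c - 0.0531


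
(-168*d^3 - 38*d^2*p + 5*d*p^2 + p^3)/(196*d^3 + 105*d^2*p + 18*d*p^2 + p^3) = (-6*d + p)/(7*d + p)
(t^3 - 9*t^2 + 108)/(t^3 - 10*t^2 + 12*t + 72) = (t + 3)/(t + 2)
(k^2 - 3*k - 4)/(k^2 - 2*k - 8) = (k + 1)/(k + 2)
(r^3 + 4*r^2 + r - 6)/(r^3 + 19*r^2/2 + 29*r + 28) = 2*(r^2 + 2*r - 3)/(2*r^2 + 15*r + 28)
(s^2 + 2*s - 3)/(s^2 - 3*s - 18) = (s - 1)/(s - 6)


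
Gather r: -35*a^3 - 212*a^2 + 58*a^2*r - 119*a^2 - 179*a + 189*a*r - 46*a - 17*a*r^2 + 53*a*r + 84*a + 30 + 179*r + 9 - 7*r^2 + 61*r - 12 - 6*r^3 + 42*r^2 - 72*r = -35*a^3 - 331*a^2 - 141*a - 6*r^3 + r^2*(35 - 17*a) + r*(58*a^2 + 242*a + 168) + 27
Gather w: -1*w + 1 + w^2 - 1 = w^2 - w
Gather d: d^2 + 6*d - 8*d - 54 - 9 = d^2 - 2*d - 63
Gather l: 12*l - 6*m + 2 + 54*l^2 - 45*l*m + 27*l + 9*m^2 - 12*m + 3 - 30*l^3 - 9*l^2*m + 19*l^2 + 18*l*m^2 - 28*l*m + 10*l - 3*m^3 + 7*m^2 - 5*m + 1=-30*l^3 + l^2*(73 - 9*m) + l*(18*m^2 - 73*m + 49) - 3*m^3 + 16*m^2 - 23*m + 6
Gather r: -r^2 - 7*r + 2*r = -r^2 - 5*r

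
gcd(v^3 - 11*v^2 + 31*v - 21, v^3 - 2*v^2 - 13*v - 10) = 1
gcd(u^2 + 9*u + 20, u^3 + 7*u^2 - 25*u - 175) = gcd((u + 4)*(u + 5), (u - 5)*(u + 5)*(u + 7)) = u + 5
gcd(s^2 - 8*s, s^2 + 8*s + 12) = 1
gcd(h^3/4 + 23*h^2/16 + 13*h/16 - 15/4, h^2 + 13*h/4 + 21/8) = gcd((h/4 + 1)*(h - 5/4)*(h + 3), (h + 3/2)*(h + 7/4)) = 1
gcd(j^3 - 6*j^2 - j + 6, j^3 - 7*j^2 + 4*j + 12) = j^2 - 5*j - 6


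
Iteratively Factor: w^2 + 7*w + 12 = (w + 3)*(w + 4)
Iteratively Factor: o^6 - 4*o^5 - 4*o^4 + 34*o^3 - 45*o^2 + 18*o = (o)*(o^5 - 4*o^4 - 4*o^3 + 34*o^2 - 45*o + 18) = o*(o - 2)*(o^4 - 2*o^3 - 8*o^2 + 18*o - 9) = o*(o - 2)*(o - 1)*(o^3 - o^2 - 9*o + 9) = o*(o - 2)*(o - 1)^2*(o^2 - 9) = o*(o - 2)*(o - 1)^2*(o + 3)*(o - 3)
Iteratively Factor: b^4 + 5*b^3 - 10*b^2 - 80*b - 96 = (b + 2)*(b^3 + 3*b^2 - 16*b - 48) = (b - 4)*(b + 2)*(b^2 + 7*b + 12) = (b - 4)*(b + 2)*(b + 4)*(b + 3)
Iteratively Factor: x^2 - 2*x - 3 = (x - 3)*(x + 1)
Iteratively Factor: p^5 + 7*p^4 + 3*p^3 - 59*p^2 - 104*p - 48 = (p + 1)*(p^4 + 6*p^3 - 3*p^2 - 56*p - 48) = (p + 1)*(p + 4)*(p^3 + 2*p^2 - 11*p - 12) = (p + 1)^2*(p + 4)*(p^2 + p - 12) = (p + 1)^2*(p + 4)^2*(p - 3)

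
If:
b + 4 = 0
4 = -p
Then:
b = -4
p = -4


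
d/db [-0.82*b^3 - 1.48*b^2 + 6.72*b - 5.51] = -2.46*b^2 - 2.96*b + 6.72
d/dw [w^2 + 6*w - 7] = 2*w + 6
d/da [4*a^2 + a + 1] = 8*a + 1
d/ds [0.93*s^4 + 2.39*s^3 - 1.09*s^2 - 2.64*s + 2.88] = 3.72*s^3 + 7.17*s^2 - 2.18*s - 2.64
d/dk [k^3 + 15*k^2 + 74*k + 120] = 3*k^2 + 30*k + 74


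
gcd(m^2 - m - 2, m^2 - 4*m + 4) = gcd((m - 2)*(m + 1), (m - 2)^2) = m - 2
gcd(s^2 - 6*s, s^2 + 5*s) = s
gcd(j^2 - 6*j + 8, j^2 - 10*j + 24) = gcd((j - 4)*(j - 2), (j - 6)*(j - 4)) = j - 4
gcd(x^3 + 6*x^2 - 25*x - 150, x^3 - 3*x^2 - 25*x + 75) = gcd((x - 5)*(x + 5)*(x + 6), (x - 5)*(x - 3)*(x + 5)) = x^2 - 25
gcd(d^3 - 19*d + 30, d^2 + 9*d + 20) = d + 5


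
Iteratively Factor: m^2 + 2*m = (m + 2)*(m)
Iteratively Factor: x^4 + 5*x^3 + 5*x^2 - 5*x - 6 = (x + 2)*(x^3 + 3*x^2 - x - 3) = (x + 1)*(x + 2)*(x^2 + 2*x - 3) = (x + 1)*(x + 2)*(x + 3)*(x - 1)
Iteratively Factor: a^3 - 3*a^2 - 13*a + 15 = (a - 1)*(a^2 - 2*a - 15) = (a - 1)*(a + 3)*(a - 5)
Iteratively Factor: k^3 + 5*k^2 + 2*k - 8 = (k + 2)*(k^2 + 3*k - 4) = (k - 1)*(k + 2)*(k + 4)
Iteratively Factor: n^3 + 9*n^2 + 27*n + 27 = (n + 3)*(n^2 + 6*n + 9) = (n + 3)^2*(n + 3)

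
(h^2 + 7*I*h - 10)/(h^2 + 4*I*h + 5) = (h + 2*I)/(h - I)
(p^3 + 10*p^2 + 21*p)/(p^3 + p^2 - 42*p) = (p + 3)/(p - 6)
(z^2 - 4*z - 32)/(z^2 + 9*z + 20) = (z - 8)/(z + 5)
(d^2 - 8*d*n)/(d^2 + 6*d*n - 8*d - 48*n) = d*(d - 8*n)/(d^2 + 6*d*n - 8*d - 48*n)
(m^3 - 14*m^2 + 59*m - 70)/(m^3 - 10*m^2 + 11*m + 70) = (m - 2)/(m + 2)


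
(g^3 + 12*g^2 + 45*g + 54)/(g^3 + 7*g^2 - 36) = (g + 3)/(g - 2)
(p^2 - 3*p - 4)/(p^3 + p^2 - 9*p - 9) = (p - 4)/(p^2 - 9)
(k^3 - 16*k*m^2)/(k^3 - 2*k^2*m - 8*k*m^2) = (k + 4*m)/(k + 2*m)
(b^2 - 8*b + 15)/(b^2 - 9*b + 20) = (b - 3)/(b - 4)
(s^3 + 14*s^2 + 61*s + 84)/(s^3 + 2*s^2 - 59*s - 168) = (s + 4)/(s - 8)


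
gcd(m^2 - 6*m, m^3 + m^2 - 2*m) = m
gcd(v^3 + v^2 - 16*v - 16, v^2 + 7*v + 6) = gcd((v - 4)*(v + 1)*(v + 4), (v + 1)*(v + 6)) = v + 1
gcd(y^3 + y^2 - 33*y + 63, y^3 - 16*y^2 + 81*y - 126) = y - 3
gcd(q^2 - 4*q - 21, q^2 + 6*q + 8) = 1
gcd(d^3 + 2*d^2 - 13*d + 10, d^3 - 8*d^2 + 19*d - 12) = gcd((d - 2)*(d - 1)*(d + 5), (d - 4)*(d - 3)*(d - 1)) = d - 1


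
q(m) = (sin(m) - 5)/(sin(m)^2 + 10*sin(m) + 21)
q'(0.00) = 0.16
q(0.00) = -0.24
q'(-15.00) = -0.22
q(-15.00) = -0.38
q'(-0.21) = 0.19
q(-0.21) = -0.27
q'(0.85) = 0.06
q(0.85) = -0.15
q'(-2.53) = -0.22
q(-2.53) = -0.36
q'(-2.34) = -0.21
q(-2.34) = -0.40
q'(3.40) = -0.19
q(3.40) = -0.28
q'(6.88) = 0.09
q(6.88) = -0.16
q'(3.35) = -0.19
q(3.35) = -0.27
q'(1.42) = 0.01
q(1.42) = -0.13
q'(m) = (-2*sin(m)*cos(m) - 10*cos(m))*(sin(m) - 5)/(sin(m)^2 + 10*sin(m) + 21)^2 + cos(m)/(sin(m)^2 + 10*sin(m) + 21)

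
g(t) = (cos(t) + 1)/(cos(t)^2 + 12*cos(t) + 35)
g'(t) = (2*sin(t)*cos(t) + 12*sin(t))*(cos(t) + 1)/(cos(t)^2 + 12*cos(t) + 35)^2 - sin(t)/(cos(t)^2 + 12*cos(t) + 35)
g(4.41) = 0.02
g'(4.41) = 0.02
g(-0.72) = 0.04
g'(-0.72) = 0.01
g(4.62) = 0.03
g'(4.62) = 0.02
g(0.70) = 0.04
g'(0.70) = -0.01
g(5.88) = 0.04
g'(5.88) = 0.00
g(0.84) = 0.04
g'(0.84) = -0.01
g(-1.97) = 0.02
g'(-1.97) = 0.02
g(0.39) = 0.04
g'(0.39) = -0.00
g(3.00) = 0.00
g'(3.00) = -0.00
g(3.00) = 0.00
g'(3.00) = -0.00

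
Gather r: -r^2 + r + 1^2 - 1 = -r^2 + r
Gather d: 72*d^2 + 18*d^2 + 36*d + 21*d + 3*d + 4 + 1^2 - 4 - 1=90*d^2 + 60*d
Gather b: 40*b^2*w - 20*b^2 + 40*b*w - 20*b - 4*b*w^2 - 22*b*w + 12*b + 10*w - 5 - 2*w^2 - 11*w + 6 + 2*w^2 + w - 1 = b^2*(40*w - 20) + b*(-4*w^2 + 18*w - 8)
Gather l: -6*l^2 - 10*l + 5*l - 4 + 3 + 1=-6*l^2 - 5*l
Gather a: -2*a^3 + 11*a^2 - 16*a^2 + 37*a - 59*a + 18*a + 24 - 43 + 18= -2*a^3 - 5*a^2 - 4*a - 1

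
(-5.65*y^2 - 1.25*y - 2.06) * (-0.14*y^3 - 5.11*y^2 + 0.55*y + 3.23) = 0.791*y^5 + 29.0465*y^4 + 3.5684*y^3 - 8.4104*y^2 - 5.1705*y - 6.6538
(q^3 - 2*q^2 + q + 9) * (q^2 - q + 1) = q^5 - 3*q^4 + 4*q^3 + 6*q^2 - 8*q + 9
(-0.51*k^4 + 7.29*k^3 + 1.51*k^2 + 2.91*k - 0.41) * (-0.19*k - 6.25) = 0.0969*k^5 + 1.8024*k^4 - 45.8494*k^3 - 9.9904*k^2 - 18.1096*k + 2.5625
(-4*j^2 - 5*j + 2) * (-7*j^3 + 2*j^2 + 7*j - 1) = 28*j^5 + 27*j^4 - 52*j^3 - 27*j^2 + 19*j - 2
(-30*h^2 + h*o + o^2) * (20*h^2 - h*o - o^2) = -600*h^4 + 50*h^3*o + 49*h^2*o^2 - 2*h*o^3 - o^4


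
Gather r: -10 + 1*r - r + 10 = 0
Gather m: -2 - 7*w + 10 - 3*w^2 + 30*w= -3*w^2 + 23*w + 8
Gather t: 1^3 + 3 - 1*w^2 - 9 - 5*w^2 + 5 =-6*w^2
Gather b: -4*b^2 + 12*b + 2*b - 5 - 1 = -4*b^2 + 14*b - 6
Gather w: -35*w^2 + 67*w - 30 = -35*w^2 + 67*w - 30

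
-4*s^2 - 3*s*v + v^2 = (-4*s + v)*(s + v)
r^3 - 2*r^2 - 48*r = r*(r - 8)*(r + 6)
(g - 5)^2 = g^2 - 10*g + 25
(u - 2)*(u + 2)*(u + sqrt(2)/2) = u^3 + sqrt(2)*u^2/2 - 4*u - 2*sqrt(2)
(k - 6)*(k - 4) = k^2 - 10*k + 24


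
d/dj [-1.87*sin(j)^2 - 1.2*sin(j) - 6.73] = -(3.74*sin(j) + 1.2)*cos(j)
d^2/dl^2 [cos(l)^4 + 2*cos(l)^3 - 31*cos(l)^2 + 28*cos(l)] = -16*sin(l)^4 - 104*sin(l)^2 - 59*cos(l)/2 - 9*cos(3*l)/2 + 58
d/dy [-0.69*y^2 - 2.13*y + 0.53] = -1.38*y - 2.13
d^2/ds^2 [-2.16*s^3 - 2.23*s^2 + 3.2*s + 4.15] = -12.96*s - 4.46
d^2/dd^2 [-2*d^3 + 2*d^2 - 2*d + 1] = 4 - 12*d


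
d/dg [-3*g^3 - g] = -9*g^2 - 1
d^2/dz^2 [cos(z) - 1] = -cos(z)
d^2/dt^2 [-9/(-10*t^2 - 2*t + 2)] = 9*(-25*t^2 - 5*t + (10*t + 1)^2 + 5)/(5*t^2 + t - 1)^3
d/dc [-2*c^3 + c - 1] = 1 - 6*c^2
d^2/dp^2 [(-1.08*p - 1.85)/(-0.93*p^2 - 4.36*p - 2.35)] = ((1.08*p + 1.85)*(1.86*p + 4.36)*(3.72*p + 8.72) - (6.0264*p + 12.8586)*(0.93*p^2 + 4.36*p + 2.35))/(0.93*p^2 + 4.36*p + 2.35)^3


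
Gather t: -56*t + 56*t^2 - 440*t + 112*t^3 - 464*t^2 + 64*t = 112*t^3 - 408*t^2 - 432*t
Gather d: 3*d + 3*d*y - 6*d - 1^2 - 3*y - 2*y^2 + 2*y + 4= d*(3*y - 3) - 2*y^2 - y + 3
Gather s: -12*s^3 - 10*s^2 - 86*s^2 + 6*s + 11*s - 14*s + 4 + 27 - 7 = -12*s^3 - 96*s^2 + 3*s + 24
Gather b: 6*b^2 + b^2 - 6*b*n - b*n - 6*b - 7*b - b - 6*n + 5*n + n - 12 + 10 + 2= 7*b^2 + b*(-7*n - 14)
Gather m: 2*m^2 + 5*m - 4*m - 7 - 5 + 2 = 2*m^2 + m - 10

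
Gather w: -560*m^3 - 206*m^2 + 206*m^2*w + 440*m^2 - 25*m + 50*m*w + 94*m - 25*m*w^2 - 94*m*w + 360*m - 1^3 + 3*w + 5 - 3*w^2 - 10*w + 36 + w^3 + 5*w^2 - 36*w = -560*m^3 + 234*m^2 + 429*m + w^3 + w^2*(2 - 25*m) + w*(206*m^2 - 44*m - 43) + 40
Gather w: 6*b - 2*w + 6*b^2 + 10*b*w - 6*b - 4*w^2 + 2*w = 6*b^2 + 10*b*w - 4*w^2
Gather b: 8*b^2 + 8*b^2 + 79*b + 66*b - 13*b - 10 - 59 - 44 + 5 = 16*b^2 + 132*b - 108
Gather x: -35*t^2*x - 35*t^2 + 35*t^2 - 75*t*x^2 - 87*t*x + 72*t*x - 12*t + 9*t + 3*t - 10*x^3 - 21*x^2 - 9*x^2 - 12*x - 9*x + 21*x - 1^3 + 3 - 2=-10*x^3 + x^2*(-75*t - 30) + x*(-35*t^2 - 15*t)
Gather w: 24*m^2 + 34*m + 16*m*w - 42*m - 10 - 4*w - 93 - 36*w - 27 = 24*m^2 - 8*m + w*(16*m - 40) - 130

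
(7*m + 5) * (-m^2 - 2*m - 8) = -7*m^3 - 19*m^2 - 66*m - 40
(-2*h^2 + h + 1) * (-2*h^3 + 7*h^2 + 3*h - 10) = 4*h^5 - 16*h^4 - h^3 + 30*h^2 - 7*h - 10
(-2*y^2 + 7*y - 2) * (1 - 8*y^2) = 16*y^4 - 56*y^3 + 14*y^2 + 7*y - 2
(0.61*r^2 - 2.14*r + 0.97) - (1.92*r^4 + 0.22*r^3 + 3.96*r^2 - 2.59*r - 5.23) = -1.92*r^4 - 0.22*r^3 - 3.35*r^2 + 0.45*r + 6.2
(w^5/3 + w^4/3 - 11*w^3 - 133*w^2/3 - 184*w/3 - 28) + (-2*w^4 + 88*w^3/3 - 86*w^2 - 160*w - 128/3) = w^5/3 - 5*w^4/3 + 55*w^3/3 - 391*w^2/3 - 664*w/3 - 212/3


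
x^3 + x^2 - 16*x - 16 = (x - 4)*(x + 1)*(x + 4)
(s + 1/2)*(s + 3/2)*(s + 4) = s^3 + 6*s^2 + 35*s/4 + 3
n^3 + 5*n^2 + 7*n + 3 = (n + 1)^2*(n + 3)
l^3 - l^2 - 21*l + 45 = (l - 3)^2*(l + 5)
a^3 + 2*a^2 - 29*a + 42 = (a - 3)*(a - 2)*(a + 7)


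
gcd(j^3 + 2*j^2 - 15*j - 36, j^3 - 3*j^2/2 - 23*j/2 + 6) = j^2 - j - 12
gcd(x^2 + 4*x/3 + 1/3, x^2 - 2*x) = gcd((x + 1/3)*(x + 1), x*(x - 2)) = 1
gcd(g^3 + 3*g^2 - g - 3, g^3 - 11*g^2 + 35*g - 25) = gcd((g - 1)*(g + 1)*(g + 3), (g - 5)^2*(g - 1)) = g - 1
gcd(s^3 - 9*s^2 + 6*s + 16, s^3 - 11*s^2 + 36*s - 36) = s - 2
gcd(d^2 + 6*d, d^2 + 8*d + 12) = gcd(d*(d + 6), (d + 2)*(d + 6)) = d + 6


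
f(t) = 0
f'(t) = 0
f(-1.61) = 0.00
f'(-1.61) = 0.00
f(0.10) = 0.00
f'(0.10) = 0.00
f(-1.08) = 0.00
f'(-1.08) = 0.00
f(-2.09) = 0.00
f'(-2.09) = 0.00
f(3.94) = 0.00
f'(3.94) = 0.00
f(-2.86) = 0.00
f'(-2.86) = 0.00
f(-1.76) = 0.00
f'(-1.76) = 0.00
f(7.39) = 0.00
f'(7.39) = 0.00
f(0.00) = 0.00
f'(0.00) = 0.00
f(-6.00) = 0.00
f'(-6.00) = 0.00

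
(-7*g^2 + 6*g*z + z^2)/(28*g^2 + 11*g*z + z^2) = (-g + z)/(4*g + z)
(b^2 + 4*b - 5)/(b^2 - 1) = (b + 5)/(b + 1)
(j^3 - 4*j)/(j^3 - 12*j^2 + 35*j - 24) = j*(j^2 - 4)/(j^3 - 12*j^2 + 35*j - 24)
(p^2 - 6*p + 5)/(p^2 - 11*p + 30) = (p - 1)/(p - 6)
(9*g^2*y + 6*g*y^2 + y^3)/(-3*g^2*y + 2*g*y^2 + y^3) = (3*g + y)/(-g + y)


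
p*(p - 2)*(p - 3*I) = p^3 - 2*p^2 - 3*I*p^2 + 6*I*p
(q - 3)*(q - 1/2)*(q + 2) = q^3 - 3*q^2/2 - 11*q/2 + 3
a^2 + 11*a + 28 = (a + 4)*(a + 7)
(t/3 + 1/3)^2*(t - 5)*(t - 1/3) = t^4/9 - 10*t^3/27 - 8*t^2/9 - 2*t/9 + 5/27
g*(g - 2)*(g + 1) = g^3 - g^2 - 2*g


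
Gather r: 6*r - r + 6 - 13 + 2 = 5*r - 5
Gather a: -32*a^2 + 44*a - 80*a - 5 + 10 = -32*a^2 - 36*a + 5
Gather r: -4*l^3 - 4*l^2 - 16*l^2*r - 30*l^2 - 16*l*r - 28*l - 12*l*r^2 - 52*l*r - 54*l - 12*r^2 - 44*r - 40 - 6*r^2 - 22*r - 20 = -4*l^3 - 34*l^2 - 82*l + r^2*(-12*l - 18) + r*(-16*l^2 - 68*l - 66) - 60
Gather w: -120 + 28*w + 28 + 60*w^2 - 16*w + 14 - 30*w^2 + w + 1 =30*w^2 + 13*w - 77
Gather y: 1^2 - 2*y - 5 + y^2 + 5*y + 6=y^2 + 3*y + 2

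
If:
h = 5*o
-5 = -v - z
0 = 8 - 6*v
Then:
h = 5*o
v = 4/3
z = 11/3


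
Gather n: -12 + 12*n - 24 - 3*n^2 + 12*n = -3*n^2 + 24*n - 36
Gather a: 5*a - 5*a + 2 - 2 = 0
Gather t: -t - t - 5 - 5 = -2*t - 10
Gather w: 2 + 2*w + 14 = 2*w + 16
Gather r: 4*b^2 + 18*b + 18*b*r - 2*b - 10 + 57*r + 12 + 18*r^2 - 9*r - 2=4*b^2 + 16*b + 18*r^2 + r*(18*b + 48)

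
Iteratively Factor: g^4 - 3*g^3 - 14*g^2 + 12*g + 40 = (g + 2)*(g^3 - 5*g^2 - 4*g + 20) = (g - 5)*(g + 2)*(g^2 - 4) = (g - 5)*(g - 2)*(g + 2)*(g + 2)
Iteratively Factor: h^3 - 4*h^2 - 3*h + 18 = (h + 2)*(h^2 - 6*h + 9) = (h - 3)*(h + 2)*(h - 3)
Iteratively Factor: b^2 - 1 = (b - 1)*(b + 1)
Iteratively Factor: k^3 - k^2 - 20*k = (k)*(k^2 - k - 20) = k*(k + 4)*(k - 5)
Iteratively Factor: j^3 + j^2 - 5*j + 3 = (j - 1)*(j^2 + 2*j - 3) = (j - 1)*(j + 3)*(j - 1)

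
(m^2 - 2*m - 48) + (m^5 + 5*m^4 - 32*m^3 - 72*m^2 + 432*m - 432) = m^5 + 5*m^4 - 32*m^3 - 71*m^2 + 430*m - 480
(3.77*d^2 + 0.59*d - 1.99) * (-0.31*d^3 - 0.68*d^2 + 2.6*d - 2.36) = -1.1687*d^5 - 2.7465*d^4 + 10.0177*d^3 - 6.01*d^2 - 6.5664*d + 4.6964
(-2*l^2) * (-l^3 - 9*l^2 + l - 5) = 2*l^5 + 18*l^4 - 2*l^3 + 10*l^2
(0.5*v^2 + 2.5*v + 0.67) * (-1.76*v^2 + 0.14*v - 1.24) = -0.88*v^4 - 4.33*v^3 - 1.4492*v^2 - 3.0062*v - 0.8308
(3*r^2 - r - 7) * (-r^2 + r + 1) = -3*r^4 + 4*r^3 + 9*r^2 - 8*r - 7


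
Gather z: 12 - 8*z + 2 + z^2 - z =z^2 - 9*z + 14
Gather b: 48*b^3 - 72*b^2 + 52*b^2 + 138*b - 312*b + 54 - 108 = 48*b^3 - 20*b^2 - 174*b - 54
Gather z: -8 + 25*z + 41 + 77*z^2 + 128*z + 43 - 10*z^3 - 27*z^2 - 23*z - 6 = -10*z^3 + 50*z^2 + 130*z + 70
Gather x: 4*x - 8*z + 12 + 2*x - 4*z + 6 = 6*x - 12*z + 18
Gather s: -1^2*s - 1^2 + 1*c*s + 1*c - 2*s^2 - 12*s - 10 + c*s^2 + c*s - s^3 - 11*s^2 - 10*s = c - s^3 + s^2*(c - 13) + s*(2*c - 23) - 11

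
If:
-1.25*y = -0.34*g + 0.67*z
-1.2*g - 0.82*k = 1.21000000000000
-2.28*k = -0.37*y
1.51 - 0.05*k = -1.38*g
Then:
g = -1.09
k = 0.12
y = 0.74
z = -1.93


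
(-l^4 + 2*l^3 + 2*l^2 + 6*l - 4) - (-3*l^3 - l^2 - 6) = -l^4 + 5*l^3 + 3*l^2 + 6*l + 2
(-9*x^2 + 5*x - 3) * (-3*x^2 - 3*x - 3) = 27*x^4 + 12*x^3 + 21*x^2 - 6*x + 9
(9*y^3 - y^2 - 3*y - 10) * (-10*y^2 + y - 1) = -90*y^5 + 19*y^4 + 20*y^3 + 98*y^2 - 7*y + 10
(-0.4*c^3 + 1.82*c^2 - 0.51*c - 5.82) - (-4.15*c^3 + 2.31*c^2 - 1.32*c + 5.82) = 3.75*c^3 - 0.49*c^2 + 0.81*c - 11.64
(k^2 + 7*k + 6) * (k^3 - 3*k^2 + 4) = k^5 + 4*k^4 - 15*k^3 - 14*k^2 + 28*k + 24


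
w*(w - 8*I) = w^2 - 8*I*w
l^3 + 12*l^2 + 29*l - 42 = (l - 1)*(l + 6)*(l + 7)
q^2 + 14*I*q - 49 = (q + 7*I)^2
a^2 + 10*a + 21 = (a + 3)*(a + 7)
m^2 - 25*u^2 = (m - 5*u)*(m + 5*u)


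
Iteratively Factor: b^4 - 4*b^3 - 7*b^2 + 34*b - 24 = (b - 2)*(b^3 - 2*b^2 - 11*b + 12) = (b - 2)*(b + 3)*(b^2 - 5*b + 4) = (b - 4)*(b - 2)*(b + 3)*(b - 1)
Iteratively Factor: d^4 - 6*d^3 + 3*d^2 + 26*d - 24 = (d - 3)*(d^3 - 3*d^2 - 6*d + 8) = (d - 3)*(d - 1)*(d^2 - 2*d - 8) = (d - 4)*(d - 3)*(d - 1)*(d + 2)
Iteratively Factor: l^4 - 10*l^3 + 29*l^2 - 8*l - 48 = (l + 1)*(l^3 - 11*l^2 + 40*l - 48) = (l - 4)*(l + 1)*(l^2 - 7*l + 12) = (l - 4)^2*(l + 1)*(l - 3)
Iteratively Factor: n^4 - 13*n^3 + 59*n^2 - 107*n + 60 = (n - 5)*(n^3 - 8*n^2 + 19*n - 12) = (n - 5)*(n - 1)*(n^2 - 7*n + 12) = (n - 5)*(n - 4)*(n - 1)*(n - 3)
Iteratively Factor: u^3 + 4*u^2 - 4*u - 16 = (u + 2)*(u^2 + 2*u - 8) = (u - 2)*(u + 2)*(u + 4)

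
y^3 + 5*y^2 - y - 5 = (y - 1)*(y + 1)*(y + 5)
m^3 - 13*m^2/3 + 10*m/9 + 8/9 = (m - 4)*(m - 2/3)*(m + 1/3)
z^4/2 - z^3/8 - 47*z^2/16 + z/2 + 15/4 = (z/2 + 1)*(z - 2)*(z - 3/2)*(z + 5/4)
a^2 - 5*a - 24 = (a - 8)*(a + 3)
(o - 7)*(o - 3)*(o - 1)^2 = o^4 - 12*o^3 + 42*o^2 - 52*o + 21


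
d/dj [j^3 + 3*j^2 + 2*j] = 3*j^2 + 6*j + 2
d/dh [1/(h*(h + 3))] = (-2*h - 3)/(h^2*(h^2 + 6*h + 9))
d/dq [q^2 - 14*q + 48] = 2*q - 14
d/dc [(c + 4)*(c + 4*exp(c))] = c + (c + 4)*(4*exp(c) + 1) + 4*exp(c)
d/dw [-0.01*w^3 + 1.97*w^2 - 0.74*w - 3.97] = -0.03*w^2 + 3.94*w - 0.74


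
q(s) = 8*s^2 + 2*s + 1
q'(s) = 16*s + 2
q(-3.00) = 67.00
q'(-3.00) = -46.00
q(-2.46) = 44.49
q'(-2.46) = -37.36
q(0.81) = 7.87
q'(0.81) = 14.96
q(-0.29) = 1.09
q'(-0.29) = -2.64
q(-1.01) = 7.14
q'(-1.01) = -14.16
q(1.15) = 13.88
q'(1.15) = 20.40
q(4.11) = 144.36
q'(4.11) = 67.76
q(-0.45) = 1.72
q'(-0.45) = -5.20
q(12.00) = 1177.00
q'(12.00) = 194.00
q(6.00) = 301.00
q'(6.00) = 98.00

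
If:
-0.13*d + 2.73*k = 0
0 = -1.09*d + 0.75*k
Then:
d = 0.00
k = 0.00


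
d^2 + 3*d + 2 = (d + 1)*(d + 2)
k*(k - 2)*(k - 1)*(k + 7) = k^4 + 4*k^3 - 19*k^2 + 14*k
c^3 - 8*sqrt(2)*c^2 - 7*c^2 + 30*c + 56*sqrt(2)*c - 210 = (c - 7)*(c - 5*sqrt(2))*(c - 3*sqrt(2))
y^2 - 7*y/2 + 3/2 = (y - 3)*(y - 1/2)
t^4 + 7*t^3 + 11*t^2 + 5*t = t*(t + 1)^2*(t + 5)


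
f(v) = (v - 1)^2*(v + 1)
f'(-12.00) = 455.00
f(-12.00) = -1859.00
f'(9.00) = 224.00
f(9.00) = 640.00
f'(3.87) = 36.19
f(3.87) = 40.11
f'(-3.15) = 35.07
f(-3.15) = -37.03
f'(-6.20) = 126.72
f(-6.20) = -269.57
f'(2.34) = 10.75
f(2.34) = 6.00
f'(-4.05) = 56.31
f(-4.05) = -77.78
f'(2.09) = 7.92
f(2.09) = 3.67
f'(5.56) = 80.62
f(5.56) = 136.41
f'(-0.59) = 1.22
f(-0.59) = 1.04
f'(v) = (v - 1)^2 + (v + 1)*(2*v - 2) = (v - 1)*(3*v + 1)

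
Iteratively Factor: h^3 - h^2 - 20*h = (h)*(h^2 - h - 20) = h*(h - 5)*(h + 4)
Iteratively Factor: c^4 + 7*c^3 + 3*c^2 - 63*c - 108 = (c + 3)*(c^3 + 4*c^2 - 9*c - 36) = (c + 3)*(c + 4)*(c^2 - 9) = (c - 3)*(c + 3)*(c + 4)*(c + 3)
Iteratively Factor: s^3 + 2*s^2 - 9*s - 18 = (s + 3)*(s^2 - s - 6) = (s + 2)*(s + 3)*(s - 3)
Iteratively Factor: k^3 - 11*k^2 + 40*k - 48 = (k - 3)*(k^2 - 8*k + 16) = (k - 4)*(k - 3)*(k - 4)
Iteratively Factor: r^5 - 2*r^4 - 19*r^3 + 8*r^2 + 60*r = (r + 2)*(r^4 - 4*r^3 - 11*r^2 + 30*r) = r*(r + 2)*(r^3 - 4*r^2 - 11*r + 30) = r*(r - 5)*(r + 2)*(r^2 + r - 6) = r*(r - 5)*(r - 2)*(r + 2)*(r + 3)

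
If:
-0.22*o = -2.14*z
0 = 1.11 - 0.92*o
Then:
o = 1.21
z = 0.12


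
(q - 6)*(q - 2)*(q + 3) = q^3 - 5*q^2 - 12*q + 36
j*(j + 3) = j^2 + 3*j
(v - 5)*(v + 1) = v^2 - 4*v - 5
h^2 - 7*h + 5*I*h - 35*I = (h - 7)*(h + 5*I)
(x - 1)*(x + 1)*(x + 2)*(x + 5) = x^4 + 7*x^3 + 9*x^2 - 7*x - 10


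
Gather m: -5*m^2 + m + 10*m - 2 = -5*m^2 + 11*m - 2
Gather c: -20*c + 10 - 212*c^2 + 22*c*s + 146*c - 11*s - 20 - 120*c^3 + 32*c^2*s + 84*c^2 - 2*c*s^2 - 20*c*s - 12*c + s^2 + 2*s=-120*c^3 + c^2*(32*s - 128) + c*(-2*s^2 + 2*s + 114) + s^2 - 9*s - 10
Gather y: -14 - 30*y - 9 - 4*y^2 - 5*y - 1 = -4*y^2 - 35*y - 24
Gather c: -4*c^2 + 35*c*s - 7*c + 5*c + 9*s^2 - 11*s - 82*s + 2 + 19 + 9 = -4*c^2 + c*(35*s - 2) + 9*s^2 - 93*s + 30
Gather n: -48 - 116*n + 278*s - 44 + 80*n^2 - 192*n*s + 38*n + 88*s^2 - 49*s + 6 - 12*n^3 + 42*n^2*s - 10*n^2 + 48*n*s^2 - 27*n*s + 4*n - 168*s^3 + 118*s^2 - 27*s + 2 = -12*n^3 + n^2*(42*s + 70) + n*(48*s^2 - 219*s - 74) - 168*s^3 + 206*s^2 + 202*s - 84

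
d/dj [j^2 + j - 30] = 2*j + 1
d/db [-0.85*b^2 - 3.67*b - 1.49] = -1.7*b - 3.67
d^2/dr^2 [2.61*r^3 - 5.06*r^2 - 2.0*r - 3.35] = 15.66*r - 10.12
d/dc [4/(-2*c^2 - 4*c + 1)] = 16*(c + 1)/(2*c^2 + 4*c - 1)^2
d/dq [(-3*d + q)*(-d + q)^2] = (d - q)*(7*d - 3*q)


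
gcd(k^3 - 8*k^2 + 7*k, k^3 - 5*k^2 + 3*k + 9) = 1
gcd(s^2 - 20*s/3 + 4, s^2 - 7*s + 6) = s - 6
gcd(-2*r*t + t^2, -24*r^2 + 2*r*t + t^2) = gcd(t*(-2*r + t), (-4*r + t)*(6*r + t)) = 1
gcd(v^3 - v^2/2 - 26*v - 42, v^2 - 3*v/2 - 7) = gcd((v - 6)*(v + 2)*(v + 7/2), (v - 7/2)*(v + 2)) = v + 2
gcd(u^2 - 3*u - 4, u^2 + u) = u + 1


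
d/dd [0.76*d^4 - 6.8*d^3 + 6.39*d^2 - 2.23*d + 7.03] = 3.04*d^3 - 20.4*d^2 + 12.78*d - 2.23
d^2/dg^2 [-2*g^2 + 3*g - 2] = -4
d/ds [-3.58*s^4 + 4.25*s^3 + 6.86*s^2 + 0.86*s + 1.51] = -14.32*s^3 + 12.75*s^2 + 13.72*s + 0.86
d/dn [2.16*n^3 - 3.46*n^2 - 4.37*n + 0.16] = 6.48*n^2 - 6.92*n - 4.37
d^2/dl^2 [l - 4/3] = 0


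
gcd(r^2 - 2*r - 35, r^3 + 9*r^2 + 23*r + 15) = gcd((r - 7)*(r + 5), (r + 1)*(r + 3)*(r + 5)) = r + 5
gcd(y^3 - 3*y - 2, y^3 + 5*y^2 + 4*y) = y + 1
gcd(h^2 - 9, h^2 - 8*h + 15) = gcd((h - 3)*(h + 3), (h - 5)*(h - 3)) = h - 3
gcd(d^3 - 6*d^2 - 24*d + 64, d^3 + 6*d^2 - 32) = d^2 + 2*d - 8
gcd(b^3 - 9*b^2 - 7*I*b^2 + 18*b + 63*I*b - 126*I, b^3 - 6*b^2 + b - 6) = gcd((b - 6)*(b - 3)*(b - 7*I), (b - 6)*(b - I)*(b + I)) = b - 6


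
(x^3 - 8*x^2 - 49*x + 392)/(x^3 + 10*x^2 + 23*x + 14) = (x^2 - 15*x + 56)/(x^2 + 3*x + 2)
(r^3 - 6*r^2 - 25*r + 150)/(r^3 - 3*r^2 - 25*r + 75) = (r - 6)/(r - 3)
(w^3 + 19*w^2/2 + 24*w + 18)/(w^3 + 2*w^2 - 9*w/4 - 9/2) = 2*(w + 6)/(2*w - 3)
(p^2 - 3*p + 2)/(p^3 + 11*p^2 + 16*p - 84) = (p - 1)/(p^2 + 13*p + 42)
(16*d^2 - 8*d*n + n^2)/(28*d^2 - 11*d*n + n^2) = (4*d - n)/(7*d - n)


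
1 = 1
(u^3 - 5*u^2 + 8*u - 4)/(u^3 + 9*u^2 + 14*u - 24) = (u^2 - 4*u + 4)/(u^2 + 10*u + 24)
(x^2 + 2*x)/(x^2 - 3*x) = (x + 2)/(x - 3)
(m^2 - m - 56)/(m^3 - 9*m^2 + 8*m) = (m + 7)/(m*(m - 1))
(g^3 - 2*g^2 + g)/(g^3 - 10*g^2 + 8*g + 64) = g*(g^2 - 2*g + 1)/(g^3 - 10*g^2 + 8*g + 64)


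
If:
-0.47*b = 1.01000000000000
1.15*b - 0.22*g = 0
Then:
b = -2.15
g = -11.23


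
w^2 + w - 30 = (w - 5)*(w + 6)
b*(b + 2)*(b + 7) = b^3 + 9*b^2 + 14*b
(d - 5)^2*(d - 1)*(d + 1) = d^4 - 10*d^3 + 24*d^2 + 10*d - 25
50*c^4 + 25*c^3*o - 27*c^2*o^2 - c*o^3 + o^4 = (-5*c + o)*(-2*c + o)*(c + o)*(5*c + o)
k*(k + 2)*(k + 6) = k^3 + 8*k^2 + 12*k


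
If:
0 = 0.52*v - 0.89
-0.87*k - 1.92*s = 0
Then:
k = -2.20689655172414*s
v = 1.71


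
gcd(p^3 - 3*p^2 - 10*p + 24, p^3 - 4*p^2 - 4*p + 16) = p^2 - 6*p + 8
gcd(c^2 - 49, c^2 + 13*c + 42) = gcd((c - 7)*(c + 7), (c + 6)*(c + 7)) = c + 7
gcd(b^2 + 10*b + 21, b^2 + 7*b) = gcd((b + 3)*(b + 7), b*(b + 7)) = b + 7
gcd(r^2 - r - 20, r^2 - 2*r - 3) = 1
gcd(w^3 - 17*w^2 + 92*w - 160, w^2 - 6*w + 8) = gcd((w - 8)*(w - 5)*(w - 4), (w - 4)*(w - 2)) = w - 4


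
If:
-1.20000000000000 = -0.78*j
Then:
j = 1.54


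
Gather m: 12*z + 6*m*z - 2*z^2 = 6*m*z - 2*z^2 + 12*z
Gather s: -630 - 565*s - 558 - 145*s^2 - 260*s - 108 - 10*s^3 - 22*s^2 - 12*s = -10*s^3 - 167*s^2 - 837*s - 1296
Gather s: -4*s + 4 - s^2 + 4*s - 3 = 1 - s^2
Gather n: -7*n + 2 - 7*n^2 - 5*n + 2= -7*n^2 - 12*n + 4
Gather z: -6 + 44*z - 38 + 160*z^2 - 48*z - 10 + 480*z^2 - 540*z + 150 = 640*z^2 - 544*z + 96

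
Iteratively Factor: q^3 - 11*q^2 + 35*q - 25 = (q - 5)*(q^2 - 6*q + 5) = (q - 5)*(q - 1)*(q - 5)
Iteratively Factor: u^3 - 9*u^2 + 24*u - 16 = (u - 1)*(u^2 - 8*u + 16) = (u - 4)*(u - 1)*(u - 4)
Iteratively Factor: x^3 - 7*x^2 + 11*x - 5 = (x - 1)*(x^2 - 6*x + 5) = (x - 5)*(x - 1)*(x - 1)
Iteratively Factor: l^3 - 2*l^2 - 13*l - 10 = (l + 1)*(l^2 - 3*l - 10) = (l - 5)*(l + 1)*(l + 2)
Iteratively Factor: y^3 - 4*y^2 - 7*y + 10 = (y - 1)*(y^2 - 3*y - 10) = (y - 1)*(y + 2)*(y - 5)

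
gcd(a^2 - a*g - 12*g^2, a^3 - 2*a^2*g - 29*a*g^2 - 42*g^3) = a + 3*g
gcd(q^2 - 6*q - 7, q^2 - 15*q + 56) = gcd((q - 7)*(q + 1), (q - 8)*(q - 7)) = q - 7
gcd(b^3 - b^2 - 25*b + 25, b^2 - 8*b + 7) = b - 1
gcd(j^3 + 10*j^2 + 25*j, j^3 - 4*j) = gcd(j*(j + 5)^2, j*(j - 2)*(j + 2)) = j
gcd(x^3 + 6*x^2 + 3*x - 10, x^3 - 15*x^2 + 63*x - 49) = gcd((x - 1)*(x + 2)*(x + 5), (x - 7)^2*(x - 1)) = x - 1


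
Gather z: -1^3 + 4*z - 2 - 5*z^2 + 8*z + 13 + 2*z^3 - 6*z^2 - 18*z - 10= 2*z^3 - 11*z^2 - 6*z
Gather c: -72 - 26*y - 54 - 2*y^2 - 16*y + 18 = -2*y^2 - 42*y - 108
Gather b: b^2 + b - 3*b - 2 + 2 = b^2 - 2*b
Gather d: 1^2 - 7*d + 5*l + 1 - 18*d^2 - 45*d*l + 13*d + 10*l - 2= -18*d^2 + d*(6 - 45*l) + 15*l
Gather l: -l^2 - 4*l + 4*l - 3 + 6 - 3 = -l^2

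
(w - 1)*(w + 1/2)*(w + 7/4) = w^3 + 5*w^2/4 - 11*w/8 - 7/8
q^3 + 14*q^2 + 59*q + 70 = (q + 2)*(q + 5)*(q + 7)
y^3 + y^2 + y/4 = y*(y + 1/2)^2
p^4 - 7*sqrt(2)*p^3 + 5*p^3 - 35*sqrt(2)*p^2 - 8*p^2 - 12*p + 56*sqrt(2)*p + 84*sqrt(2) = (p - 2)*(p + 1)*(p + 6)*(p - 7*sqrt(2))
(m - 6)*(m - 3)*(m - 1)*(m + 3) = m^4 - 7*m^3 - 3*m^2 + 63*m - 54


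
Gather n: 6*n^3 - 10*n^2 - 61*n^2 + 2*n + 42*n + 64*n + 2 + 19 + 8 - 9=6*n^3 - 71*n^2 + 108*n + 20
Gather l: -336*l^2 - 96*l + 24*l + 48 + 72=-336*l^2 - 72*l + 120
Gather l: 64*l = 64*l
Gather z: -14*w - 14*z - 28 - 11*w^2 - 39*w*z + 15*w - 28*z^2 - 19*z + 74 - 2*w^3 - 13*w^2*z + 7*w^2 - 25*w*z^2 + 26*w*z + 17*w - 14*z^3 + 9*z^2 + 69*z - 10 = -2*w^3 - 4*w^2 + 18*w - 14*z^3 + z^2*(-25*w - 19) + z*(-13*w^2 - 13*w + 36) + 36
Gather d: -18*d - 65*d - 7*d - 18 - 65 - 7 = -90*d - 90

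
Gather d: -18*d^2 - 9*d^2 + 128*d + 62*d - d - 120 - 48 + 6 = -27*d^2 + 189*d - 162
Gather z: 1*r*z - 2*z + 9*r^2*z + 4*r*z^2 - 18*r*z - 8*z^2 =z^2*(4*r - 8) + z*(9*r^2 - 17*r - 2)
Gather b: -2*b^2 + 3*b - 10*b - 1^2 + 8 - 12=-2*b^2 - 7*b - 5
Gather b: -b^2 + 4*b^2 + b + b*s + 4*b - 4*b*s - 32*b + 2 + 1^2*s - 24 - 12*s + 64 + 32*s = 3*b^2 + b*(-3*s - 27) + 21*s + 42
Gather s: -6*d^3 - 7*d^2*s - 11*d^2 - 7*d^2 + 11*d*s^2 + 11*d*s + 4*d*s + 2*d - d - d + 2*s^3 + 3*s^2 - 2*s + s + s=-6*d^3 - 18*d^2 + 2*s^3 + s^2*(11*d + 3) + s*(-7*d^2 + 15*d)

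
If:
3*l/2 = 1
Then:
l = 2/3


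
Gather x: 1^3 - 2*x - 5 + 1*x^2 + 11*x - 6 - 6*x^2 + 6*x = -5*x^2 + 15*x - 10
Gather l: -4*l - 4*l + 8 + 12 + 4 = 24 - 8*l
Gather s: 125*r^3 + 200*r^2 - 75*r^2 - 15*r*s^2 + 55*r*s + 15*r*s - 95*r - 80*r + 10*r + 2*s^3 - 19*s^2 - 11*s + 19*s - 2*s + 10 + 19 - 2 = 125*r^3 + 125*r^2 - 165*r + 2*s^3 + s^2*(-15*r - 19) + s*(70*r + 6) + 27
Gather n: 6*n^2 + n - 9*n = 6*n^2 - 8*n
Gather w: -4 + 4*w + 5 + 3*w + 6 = 7*w + 7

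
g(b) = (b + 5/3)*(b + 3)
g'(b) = 2*b + 14/3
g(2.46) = 22.53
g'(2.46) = 9.59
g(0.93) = 10.20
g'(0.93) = 6.53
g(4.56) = 47.07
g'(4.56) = 13.79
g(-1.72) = -0.07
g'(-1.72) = 1.23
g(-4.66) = 4.97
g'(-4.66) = -4.65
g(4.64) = 48.18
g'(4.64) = 13.95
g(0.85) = 9.69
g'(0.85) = 6.37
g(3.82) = 37.42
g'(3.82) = 12.31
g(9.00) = 128.00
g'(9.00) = 22.67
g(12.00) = 205.00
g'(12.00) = 28.67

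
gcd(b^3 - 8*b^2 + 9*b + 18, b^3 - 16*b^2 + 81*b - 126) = b^2 - 9*b + 18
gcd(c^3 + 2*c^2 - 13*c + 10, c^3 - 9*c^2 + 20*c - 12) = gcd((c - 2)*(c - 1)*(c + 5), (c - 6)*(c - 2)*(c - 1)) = c^2 - 3*c + 2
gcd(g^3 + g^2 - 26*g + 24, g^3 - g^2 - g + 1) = g - 1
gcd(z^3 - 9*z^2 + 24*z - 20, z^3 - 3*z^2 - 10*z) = z - 5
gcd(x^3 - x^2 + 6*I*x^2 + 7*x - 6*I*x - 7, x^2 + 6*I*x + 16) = 1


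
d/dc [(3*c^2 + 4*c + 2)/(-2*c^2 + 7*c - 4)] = (29*c^2 - 16*c - 30)/(4*c^4 - 28*c^3 + 65*c^2 - 56*c + 16)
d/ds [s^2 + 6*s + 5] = 2*s + 6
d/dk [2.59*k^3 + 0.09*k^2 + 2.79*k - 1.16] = 7.77*k^2 + 0.18*k + 2.79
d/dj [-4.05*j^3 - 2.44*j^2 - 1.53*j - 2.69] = -12.15*j^2 - 4.88*j - 1.53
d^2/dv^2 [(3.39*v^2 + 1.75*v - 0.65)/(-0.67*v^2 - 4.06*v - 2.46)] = (16.871806*v^3 + 35.275098*v^2 + 27.91488*v + 13.212772)/(0.300763*v^6 + 5.467602*v^5 + 36.444918*v^4 + 107.073568*v^3 + 133.812684*v^2 + 73.708488*v + 14.886936)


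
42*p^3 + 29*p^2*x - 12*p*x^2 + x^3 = (-7*p + x)*(-6*p + x)*(p + x)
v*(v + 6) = v^2 + 6*v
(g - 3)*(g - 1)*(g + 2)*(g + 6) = g^4 + 4*g^3 - 17*g^2 - 24*g + 36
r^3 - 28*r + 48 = (r - 4)*(r - 2)*(r + 6)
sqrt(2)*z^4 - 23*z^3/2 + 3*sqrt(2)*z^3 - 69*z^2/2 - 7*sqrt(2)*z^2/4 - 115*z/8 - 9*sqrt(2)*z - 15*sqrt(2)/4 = (z + 1/2)*(z + 5/2)*(z - 6*sqrt(2))*(sqrt(2)*z + 1/2)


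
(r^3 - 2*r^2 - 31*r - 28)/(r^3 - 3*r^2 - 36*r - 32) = (r - 7)/(r - 8)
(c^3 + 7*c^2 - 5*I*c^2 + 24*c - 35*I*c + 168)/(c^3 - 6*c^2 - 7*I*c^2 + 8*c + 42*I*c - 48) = (c^2 + c*(7 + 3*I) + 21*I)/(c^2 + c*(-6 + I) - 6*I)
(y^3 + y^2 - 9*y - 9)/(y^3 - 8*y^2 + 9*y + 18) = (y + 3)/(y - 6)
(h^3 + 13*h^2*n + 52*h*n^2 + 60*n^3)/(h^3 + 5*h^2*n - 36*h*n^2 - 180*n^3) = (h + 2*n)/(h - 6*n)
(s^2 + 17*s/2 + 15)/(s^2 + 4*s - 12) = (s + 5/2)/(s - 2)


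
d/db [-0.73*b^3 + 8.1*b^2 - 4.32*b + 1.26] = -2.19*b^2 + 16.2*b - 4.32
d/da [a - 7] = 1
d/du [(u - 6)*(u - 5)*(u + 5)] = 3*u^2 - 12*u - 25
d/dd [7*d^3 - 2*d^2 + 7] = d*(21*d - 4)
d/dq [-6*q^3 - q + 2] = -18*q^2 - 1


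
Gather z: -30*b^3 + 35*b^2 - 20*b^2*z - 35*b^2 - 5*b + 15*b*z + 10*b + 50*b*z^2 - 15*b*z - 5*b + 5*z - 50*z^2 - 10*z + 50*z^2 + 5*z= -30*b^3 - 20*b^2*z + 50*b*z^2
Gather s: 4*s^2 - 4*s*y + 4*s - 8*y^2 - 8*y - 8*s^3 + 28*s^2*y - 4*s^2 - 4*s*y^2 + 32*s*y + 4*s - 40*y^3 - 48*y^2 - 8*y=-8*s^3 + 28*s^2*y + s*(-4*y^2 + 28*y + 8) - 40*y^3 - 56*y^2 - 16*y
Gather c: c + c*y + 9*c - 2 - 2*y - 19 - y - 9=c*(y + 10) - 3*y - 30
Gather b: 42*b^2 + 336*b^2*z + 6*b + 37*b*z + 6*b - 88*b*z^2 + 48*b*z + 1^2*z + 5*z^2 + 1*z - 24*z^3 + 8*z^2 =b^2*(336*z + 42) + b*(-88*z^2 + 85*z + 12) - 24*z^3 + 13*z^2 + 2*z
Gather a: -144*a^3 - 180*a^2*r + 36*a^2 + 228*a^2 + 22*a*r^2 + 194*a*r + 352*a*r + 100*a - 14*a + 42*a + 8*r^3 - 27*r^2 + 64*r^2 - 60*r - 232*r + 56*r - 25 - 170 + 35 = -144*a^3 + a^2*(264 - 180*r) + a*(22*r^2 + 546*r + 128) + 8*r^3 + 37*r^2 - 236*r - 160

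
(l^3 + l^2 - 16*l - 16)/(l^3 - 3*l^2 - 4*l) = (l + 4)/l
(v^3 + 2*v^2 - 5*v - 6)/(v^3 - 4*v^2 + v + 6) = (v + 3)/(v - 3)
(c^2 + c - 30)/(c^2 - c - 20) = (c + 6)/(c + 4)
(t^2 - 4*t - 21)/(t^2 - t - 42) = (t + 3)/(t + 6)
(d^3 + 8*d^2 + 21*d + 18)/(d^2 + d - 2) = (d^2 + 6*d + 9)/(d - 1)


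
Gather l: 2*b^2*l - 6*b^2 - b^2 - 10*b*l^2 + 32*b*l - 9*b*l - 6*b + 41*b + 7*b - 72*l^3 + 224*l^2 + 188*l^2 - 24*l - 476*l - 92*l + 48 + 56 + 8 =-7*b^2 + 42*b - 72*l^3 + l^2*(412 - 10*b) + l*(2*b^2 + 23*b - 592) + 112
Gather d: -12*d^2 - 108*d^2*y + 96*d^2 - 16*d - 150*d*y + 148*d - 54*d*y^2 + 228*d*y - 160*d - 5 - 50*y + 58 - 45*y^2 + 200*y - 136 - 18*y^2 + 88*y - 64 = d^2*(84 - 108*y) + d*(-54*y^2 + 78*y - 28) - 63*y^2 + 238*y - 147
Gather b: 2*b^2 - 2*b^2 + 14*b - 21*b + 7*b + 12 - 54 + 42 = 0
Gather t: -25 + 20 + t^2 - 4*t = t^2 - 4*t - 5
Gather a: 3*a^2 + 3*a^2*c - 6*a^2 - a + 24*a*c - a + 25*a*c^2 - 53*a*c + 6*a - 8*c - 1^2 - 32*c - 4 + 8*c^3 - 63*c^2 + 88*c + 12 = a^2*(3*c - 3) + a*(25*c^2 - 29*c + 4) + 8*c^3 - 63*c^2 + 48*c + 7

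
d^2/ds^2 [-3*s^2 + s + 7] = -6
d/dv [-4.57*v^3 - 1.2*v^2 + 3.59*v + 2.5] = -13.71*v^2 - 2.4*v + 3.59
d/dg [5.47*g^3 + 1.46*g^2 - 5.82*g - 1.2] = 16.41*g^2 + 2.92*g - 5.82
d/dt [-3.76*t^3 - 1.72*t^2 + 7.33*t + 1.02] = -11.28*t^2 - 3.44*t + 7.33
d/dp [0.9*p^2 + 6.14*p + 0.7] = 1.8*p + 6.14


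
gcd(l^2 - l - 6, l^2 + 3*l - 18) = l - 3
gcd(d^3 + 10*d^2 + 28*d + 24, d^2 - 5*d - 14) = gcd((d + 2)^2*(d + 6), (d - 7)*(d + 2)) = d + 2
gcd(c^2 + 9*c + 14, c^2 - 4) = c + 2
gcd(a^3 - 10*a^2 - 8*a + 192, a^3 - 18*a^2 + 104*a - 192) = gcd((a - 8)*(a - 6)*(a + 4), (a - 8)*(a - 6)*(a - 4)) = a^2 - 14*a + 48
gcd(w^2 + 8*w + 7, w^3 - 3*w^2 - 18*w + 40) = 1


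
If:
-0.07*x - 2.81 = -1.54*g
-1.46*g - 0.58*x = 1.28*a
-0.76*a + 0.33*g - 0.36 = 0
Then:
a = 0.23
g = 1.62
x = -4.57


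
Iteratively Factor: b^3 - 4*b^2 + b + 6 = (b - 3)*(b^2 - b - 2) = (b - 3)*(b + 1)*(b - 2)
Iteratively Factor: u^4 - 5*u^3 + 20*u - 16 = (u - 2)*(u^3 - 3*u^2 - 6*u + 8) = (u - 4)*(u - 2)*(u^2 + u - 2) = (u - 4)*(u - 2)*(u - 1)*(u + 2)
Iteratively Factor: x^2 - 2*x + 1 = (x - 1)*(x - 1)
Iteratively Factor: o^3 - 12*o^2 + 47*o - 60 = (o - 5)*(o^2 - 7*o + 12) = (o - 5)*(o - 3)*(o - 4)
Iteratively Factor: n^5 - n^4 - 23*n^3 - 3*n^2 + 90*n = (n + 3)*(n^4 - 4*n^3 - 11*n^2 + 30*n) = n*(n + 3)*(n^3 - 4*n^2 - 11*n + 30) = n*(n - 2)*(n + 3)*(n^2 - 2*n - 15) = n*(n - 2)*(n + 3)^2*(n - 5)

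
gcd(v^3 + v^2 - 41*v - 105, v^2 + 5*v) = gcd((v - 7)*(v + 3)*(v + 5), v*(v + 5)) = v + 5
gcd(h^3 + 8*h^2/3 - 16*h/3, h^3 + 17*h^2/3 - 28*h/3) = h^2 - 4*h/3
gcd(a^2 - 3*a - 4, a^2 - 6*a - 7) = a + 1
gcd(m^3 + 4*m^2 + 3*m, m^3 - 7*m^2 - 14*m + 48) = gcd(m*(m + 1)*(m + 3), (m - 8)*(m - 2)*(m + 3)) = m + 3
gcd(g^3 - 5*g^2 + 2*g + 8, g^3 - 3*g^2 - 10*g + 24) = g^2 - 6*g + 8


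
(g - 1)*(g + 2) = g^2 + g - 2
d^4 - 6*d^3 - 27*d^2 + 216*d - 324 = (d - 6)*(d - 3)^2*(d + 6)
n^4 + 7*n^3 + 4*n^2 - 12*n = n*(n - 1)*(n + 2)*(n + 6)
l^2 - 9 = (l - 3)*(l + 3)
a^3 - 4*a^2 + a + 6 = (a - 3)*(a - 2)*(a + 1)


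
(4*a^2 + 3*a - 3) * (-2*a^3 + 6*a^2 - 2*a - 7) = -8*a^5 + 18*a^4 + 16*a^3 - 52*a^2 - 15*a + 21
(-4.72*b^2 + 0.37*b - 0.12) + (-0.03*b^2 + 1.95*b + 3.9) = -4.75*b^2 + 2.32*b + 3.78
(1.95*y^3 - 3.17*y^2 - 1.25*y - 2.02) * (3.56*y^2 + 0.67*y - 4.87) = 6.942*y^5 - 9.9787*y^4 - 16.0704*y^3 + 7.4092*y^2 + 4.7341*y + 9.8374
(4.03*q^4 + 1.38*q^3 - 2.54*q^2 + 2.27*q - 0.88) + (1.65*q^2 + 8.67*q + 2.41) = 4.03*q^4 + 1.38*q^3 - 0.89*q^2 + 10.94*q + 1.53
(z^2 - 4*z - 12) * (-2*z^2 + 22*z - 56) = -2*z^4 + 30*z^3 - 120*z^2 - 40*z + 672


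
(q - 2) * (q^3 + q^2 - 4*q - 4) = q^4 - q^3 - 6*q^2 + 4*q + 8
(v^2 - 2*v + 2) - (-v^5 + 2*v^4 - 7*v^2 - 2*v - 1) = v^5 - 2*v^4 + 8*v^2 + 3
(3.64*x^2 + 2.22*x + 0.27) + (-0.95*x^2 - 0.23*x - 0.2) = 2.69*x^2 + 1.99*x + 0.07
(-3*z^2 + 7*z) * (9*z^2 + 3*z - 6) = -27*z^4 + 54*z^3 + 39*z^2 - 42*z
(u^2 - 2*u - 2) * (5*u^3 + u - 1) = 5*u^5 - 10*u^4 - 9*u^3 - 3*u^2 + 2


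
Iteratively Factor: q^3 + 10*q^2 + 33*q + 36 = (q + 3)*(q^2 + 7*q + 12) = (q + 3)^2*(q + 4)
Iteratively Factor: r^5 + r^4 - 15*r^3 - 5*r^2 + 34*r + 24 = (r + 1)*(r^4 - 15*r^2 + 10*r + 24) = (r - 2)*(r + 1)*(r^3 + 2*r^2 - 11*r - 12) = (r - 3)*(r - 2)*(r + 1)*(r^2 + 5*r + 4) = (r - 3)*(r - 2)*(r + 1)^2*(r + 4)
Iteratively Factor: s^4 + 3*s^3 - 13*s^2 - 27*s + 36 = (s - 1)*(s^3 + 4*s^2 - 9*s - 36) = (s - 3)*(s - 1)*(s^2 + 7*s + 12) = (s - 3)*(s - 1)*(s + 3)*(s + 4)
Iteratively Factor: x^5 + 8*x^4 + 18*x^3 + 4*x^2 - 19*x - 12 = (x + 4)*(x^4 + 4*x^3 + 2*x^2 - 4*x - 3) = (x + 1)*(x + 4)*(x^3 + 3*x^2 - x - 3) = (x + 1)*(x + 3)*(x + 4)*(x^2 - 1) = (x - 1)*(x + 1)*(x + 3)*(x + 4)*(x + 1)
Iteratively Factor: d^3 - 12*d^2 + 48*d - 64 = (d - 4)*(d^2 - 8*d + 16) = (d - 4)^2*(d - 4)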